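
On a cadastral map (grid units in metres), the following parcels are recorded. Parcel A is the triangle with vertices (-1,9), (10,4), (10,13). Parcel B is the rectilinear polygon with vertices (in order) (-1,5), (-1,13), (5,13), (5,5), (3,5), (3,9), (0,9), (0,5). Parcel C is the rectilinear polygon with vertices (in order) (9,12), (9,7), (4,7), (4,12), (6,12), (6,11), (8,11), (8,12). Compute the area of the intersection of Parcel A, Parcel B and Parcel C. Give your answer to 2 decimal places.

4.00

The intersection is the polygon with vertices (5,11.182), (5,7), (4,7), (4,10.818).
By the shoelace formula its area is 4.00.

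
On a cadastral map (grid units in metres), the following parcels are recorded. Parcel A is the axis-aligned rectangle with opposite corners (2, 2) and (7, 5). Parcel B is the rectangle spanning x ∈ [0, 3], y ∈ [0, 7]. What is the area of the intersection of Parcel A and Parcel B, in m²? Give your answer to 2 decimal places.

|Parcel A∩Parcel B|: x∈[2,3], y∈[2,5] → 1·3 = 3.

3.00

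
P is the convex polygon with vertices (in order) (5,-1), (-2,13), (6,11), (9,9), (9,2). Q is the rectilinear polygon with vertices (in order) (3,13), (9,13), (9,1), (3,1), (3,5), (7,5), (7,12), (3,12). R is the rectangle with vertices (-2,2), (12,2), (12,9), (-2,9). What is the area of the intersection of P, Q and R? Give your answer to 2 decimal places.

The intersection is the polygon with vertices (3,5), (7,5), (7,9), (9,9), (9,2), (3.5,2), (3,3).
By the shoelace formula its area is 25.75.

25.75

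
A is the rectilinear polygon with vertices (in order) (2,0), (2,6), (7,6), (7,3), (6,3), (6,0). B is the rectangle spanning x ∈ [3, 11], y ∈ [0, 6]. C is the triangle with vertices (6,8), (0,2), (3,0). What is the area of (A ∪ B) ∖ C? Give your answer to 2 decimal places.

43.58

|A ∪ B| = 54.
|(A ∪ B) ∩ C| = 10.4167.
|(A ∪ B) ∖ C| = 54 − 10.4167 = 43.58.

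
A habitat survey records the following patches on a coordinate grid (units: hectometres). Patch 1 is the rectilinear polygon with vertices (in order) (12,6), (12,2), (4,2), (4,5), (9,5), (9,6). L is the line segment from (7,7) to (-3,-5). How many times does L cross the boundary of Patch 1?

2

The segment meets the boundary at (4,3.4), (5.333,5).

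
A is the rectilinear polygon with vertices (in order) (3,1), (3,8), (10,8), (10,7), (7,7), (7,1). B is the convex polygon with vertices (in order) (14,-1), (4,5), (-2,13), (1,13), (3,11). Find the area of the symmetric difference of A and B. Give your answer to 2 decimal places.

48.64

|A| = 31, |B| = 44, |A∩B| = 13.1811.
|A △ B| = |A| + |B| − 2·|A∩B| = 31 + 44 − 26.3621 = 48.64.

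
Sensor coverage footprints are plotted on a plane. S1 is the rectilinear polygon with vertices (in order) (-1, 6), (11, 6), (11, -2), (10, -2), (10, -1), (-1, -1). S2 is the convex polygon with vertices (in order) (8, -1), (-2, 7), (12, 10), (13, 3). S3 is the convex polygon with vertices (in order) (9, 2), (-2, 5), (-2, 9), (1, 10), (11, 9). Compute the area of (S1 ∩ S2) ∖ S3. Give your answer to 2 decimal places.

21.41

|S1 ∩ S2| = 48.025.
|(S1 ∩ S2) ∩ S3| = 26.6176.
|(S1 ∩ S2) ∖ S3| = 48.025 − 26.6176 = 21.41.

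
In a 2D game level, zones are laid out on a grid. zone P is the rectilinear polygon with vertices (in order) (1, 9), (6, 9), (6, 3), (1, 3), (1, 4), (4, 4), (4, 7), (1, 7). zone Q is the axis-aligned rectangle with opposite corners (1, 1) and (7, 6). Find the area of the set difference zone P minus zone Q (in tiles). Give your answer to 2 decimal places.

|zone P| = 21, |zone P∩zone Q| = 9.
|zone P ∖ zone Q| = |zone P| − |zone P∩zone Q| = 21 − 9 = 12.00.

12.00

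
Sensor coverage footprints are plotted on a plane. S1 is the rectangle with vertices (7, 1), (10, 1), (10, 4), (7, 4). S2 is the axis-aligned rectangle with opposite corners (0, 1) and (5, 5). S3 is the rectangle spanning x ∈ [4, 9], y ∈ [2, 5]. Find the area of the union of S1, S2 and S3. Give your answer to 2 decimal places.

By inclusion–exclusion:
Individual areas: |S1| = 9, |S2| = 20, |S3| = 15.
|S1∩S2| = 0 (no overlap).
|S1∩S3|: x∈[7,9], y∈[2,4] → 2·2 = 4.
|S2∩S3|: x∈[4,5], y∈[2,5] → 1·3 = 3.
|S1∩S2∩S3| = 0.
|S1 ∪ S2 ∪ S3| = 44 − 7 + 0 = 37.00.

37.00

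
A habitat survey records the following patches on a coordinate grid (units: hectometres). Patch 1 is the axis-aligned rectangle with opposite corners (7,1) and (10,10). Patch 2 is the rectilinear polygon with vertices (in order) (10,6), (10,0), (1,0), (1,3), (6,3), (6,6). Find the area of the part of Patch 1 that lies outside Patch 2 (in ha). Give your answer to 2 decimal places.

|Patch 1| = 27, |Patch 1∩Patch 2| = 15.
|Patch 1 ∖ Patch 2| = |Patch 1| − |Patch 1∩Patch 2| = 27 − 15 = 12.00.

12.00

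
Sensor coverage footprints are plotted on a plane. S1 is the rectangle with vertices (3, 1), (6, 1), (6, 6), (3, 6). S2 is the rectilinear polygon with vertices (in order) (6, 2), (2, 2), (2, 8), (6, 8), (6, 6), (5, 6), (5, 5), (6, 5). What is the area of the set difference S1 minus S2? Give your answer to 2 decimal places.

|S1| = 15, |S1∩S2| = 11.
|S1 ∖ S2| = |S1| − |S1∩S2| = 15 − 11 = 4.00.

4.00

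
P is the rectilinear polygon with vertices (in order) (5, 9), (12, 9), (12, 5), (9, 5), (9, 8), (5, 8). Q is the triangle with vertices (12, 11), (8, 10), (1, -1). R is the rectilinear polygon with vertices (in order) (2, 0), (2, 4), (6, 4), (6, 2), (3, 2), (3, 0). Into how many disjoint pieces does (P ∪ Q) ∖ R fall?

3

(P ∪ Q) ∖ R splits into 3 disjoint pieces (area 28.2992, area 0.3068, area 0.2403).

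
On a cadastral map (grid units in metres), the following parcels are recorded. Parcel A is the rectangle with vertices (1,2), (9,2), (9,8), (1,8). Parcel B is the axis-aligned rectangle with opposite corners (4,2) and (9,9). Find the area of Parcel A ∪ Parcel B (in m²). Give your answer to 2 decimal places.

53.00

By inclusion–exclusion:
Individual areas: |Parcel A| = 48, |Parcel B| = 35.
|Parcel A∩Parcel B|: x∈[4,9], y∈[2,8] → 5·6 = 30.
|Parcel A ∪ Parcel B| = 83 − 30 = 53.00.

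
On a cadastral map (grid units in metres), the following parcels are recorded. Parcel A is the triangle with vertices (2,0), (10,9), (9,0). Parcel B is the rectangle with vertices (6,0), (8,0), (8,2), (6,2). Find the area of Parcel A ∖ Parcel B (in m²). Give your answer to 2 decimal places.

27.50

|Parcel A| = 31.5, |Parcel A∩Parcel B| = 4.
|Parcel A ∖ Parcel B| = |Parcel A| − |Parcel A∩Parcel B| = 31.5 − 4 = 27.50.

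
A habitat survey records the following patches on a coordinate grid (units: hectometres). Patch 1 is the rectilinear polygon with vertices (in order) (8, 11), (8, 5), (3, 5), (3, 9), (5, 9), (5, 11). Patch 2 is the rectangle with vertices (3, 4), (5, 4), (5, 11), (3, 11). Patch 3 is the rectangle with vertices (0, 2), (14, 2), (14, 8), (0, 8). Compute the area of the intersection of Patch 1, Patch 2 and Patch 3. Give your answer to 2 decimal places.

6.00

The intersection is the polygon with vertices (3,8), (5,8), (5,5), (3,5).
By the shoelace formula its area is 6.00.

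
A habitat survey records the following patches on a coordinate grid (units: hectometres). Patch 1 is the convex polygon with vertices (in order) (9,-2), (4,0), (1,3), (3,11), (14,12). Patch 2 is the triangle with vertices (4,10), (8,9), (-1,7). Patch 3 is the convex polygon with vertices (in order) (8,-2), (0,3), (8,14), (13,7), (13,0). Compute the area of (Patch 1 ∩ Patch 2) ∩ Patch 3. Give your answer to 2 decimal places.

The region (Patch 1 ∩ Patch 2) ∩ Patch 3 is the polygon with vertices (8,9), (3.663,8.036), (4.923,9.769).
By the shoelace formula its area is 3.15.

3.15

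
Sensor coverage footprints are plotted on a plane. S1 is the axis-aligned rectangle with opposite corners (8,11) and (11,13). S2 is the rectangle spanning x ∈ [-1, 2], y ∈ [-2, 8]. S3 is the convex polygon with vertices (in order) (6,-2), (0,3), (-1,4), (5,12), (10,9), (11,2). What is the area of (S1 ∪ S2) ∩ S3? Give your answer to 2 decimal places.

The region (S1 ∪ S2) ∩ S3 is the polygon with vertices (2,1.333), (0,3), (-1,4), (2,8).
By the shoelace formula its area is 10.17.

10.17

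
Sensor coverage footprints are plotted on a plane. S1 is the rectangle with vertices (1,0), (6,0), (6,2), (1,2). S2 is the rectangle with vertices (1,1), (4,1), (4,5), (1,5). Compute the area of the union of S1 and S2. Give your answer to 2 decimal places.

19.00

By inclusion–exclusion:
Individual areas: |S1| = 10, |S2| = 12.
|S1∩S2|: x∈[1,4], y∈[1,2] → 3·1 = 3.
|S1 ∪ S2| = 22 − 3 = 19.00.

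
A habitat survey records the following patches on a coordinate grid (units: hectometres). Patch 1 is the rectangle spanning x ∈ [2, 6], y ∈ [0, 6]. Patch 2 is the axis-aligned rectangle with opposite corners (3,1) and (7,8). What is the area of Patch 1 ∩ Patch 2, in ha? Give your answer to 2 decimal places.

15.00

|Patch 1∩Patch 2|: x∈[3,6], y∈[1,6] → 3·5 = 15.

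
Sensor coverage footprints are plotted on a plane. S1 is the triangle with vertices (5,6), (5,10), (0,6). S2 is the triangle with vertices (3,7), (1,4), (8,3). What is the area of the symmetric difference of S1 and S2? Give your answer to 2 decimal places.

19.58

|S1| = 10, |S2| = 11.5, |S1∩S2| = 0.9583.
|S1 △ S2| = |S1| + |S2| − 2·|S1∩S2| = 10 + 11.5 − 1.9167 = 19.58.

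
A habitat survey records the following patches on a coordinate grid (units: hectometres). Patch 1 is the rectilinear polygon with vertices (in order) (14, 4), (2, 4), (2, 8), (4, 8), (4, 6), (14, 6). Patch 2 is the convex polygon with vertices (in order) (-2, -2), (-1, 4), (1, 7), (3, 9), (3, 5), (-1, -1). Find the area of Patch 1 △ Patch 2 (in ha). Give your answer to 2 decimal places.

42.17

|Patch 1| = 28, |Patch 2| = 21.5, |Patch 1∩Patch 2| = 3.6667.
|Patch 1 △ Patch 2| = |Patch 1| + |Patch 2| − 2·|Patch 1∩Patch 2| = 28 + 21.5 − 7.3333 = 42.17.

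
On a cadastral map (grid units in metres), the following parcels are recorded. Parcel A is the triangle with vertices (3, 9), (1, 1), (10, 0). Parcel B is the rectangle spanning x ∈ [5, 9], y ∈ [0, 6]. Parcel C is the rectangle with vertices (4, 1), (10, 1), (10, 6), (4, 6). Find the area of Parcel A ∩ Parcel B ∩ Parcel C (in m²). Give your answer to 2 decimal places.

The intersection is the polygon with vertices (5,6), (5.333,6), (9,1.286), (9,1), (5,1).
By the shoelace formula its area is 11.36.

11.36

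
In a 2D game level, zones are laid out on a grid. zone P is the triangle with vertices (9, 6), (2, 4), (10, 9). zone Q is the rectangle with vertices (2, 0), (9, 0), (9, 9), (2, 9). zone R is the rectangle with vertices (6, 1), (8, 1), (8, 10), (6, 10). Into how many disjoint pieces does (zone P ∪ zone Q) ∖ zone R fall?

1

(zone P ∪ zone Q) ∖ zone R is a single connected region.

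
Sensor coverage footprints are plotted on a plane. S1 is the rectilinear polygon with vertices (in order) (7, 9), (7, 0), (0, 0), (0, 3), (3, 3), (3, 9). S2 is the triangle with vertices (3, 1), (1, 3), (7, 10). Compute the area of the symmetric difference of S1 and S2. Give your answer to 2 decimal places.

37.08

|S1| = 45, |S2| = 13, |S1∩S2| = 10.4603.
|S1 △ S2| = |S1| + |S2| − 2·|S1∩S2| = 45 + 13 − 20.9206 = 37.08.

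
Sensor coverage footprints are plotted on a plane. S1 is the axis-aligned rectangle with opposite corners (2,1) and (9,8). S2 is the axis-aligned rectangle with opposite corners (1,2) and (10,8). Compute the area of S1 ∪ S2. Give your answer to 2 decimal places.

By inclusion–exclusion:
Individual areas: |S1| = 49, |S2| = 54.
|S1∩S2|: x∈[2,9], y∈[2,8] → 7·6 = 42.
|S1 ∪ S2| = 103 − 42 = 61.00.

61.00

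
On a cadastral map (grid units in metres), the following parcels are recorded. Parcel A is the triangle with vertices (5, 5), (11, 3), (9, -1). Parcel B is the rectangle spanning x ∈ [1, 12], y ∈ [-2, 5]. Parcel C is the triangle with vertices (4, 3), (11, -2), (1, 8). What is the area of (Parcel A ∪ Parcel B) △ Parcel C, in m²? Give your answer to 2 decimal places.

70.60

|Parcel A ∪ Parcel B| = 77.
|(Parcel A ∪ Parcel B) ∩ Parcel C| = 8.2.
|(Parcel A ∪ Parcel B) △ Parcel C| = 77 + 10 − 16.4 = 70.60.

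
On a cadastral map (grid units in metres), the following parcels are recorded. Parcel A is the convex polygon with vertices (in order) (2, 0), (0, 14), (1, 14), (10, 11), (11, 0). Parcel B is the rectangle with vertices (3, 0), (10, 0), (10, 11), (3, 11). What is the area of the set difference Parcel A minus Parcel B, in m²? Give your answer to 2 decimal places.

|Parcel A| = 118, |Parcel A∩Parcel B| = 77.
|Parcel A ∖ Parcel B| = |Parcel A| − |Parcel A∩Parcel B| = 118 − 77 = 41.00.

41.00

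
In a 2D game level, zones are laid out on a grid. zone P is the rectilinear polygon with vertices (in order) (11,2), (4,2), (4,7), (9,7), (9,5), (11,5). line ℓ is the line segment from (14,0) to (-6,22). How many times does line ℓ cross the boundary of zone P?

4

The segment meets the boundary at (7.636,7), (9,5.5), (9.455,5), (11,3.3).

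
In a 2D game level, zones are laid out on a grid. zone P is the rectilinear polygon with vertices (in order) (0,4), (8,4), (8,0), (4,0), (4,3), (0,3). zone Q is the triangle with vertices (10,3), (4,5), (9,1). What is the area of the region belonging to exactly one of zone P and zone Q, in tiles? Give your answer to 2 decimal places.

21.28

|zone P| = 20, |zone Q| = 7, |zone P∩zone Q| = 2.8583.
|zone P △ zone Q| = |zone P| + |zone Q| − 2·|zone P∩zone Q| = 20 + 7 − 5.7167 = 21.28.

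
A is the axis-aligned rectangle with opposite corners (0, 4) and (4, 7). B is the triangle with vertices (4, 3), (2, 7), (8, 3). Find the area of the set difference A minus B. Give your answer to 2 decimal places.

|A| = 12, |A∩B| = 2.4167.
|A ∖ B| = |A| − |A∩B| = 12 − 2.4167 = 9.58.

9.58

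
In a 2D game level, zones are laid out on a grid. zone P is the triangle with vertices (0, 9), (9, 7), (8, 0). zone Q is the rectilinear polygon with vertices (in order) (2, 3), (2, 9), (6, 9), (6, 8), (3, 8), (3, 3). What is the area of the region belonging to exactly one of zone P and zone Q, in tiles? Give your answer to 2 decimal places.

36.49

|zone P| = 32.5, |zone Q| = 9, |zone P∩zone Q| = 2.5069.
|zone P △ zone Q| = |zone P| + |zone Q| − 2·|zone P∩zone Q| = 32.5 + 9 − 5.0139 = 36.49.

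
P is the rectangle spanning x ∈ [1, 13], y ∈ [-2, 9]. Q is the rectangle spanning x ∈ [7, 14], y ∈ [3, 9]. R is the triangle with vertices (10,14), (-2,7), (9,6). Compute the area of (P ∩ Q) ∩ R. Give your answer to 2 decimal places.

The region (P ∩ Q) ∩ R is the polygon with vertices (7,9), (9.375,9), (9,6), (7,6.182).
By the shoelace formula its area is 6.38.

6.38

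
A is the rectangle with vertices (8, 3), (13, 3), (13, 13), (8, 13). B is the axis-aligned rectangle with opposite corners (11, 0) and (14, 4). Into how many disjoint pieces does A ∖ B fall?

A ∖ B is a single connected region.

1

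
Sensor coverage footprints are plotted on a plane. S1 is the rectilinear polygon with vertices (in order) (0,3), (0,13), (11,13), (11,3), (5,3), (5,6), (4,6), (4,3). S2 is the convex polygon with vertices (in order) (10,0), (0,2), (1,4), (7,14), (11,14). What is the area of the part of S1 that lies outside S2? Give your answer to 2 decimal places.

38.34

|S1| = 107, |S1∩S2| = 68.6643.
|S1 ∖ S2| = |S1| − |S1∩S2| = 107 − 68.6643 = 38.34.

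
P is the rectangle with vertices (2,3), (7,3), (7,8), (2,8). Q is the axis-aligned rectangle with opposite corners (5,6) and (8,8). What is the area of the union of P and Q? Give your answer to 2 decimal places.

By inclusion–exclusion:
Individual areas: |P| = 25, |Q| = 6.
|P∩Q|: x∈[5,7], y∈[6,8] → 2·2 = 4.
|P ∪ Q| = 31 − 4 = 27.00.

27.00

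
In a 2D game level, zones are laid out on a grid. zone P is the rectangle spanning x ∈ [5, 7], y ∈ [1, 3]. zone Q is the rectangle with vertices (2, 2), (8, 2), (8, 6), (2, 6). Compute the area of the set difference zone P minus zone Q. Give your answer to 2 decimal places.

2.00

|zone P∩zone Q|: x∈[5,7], y∈[2,3] → 2·1 = 2.
|zone P| = 4.
|zone P ∖ zone Q| = |zone P| − |zone P∩zone Q| = 4 − 2 = 2.00.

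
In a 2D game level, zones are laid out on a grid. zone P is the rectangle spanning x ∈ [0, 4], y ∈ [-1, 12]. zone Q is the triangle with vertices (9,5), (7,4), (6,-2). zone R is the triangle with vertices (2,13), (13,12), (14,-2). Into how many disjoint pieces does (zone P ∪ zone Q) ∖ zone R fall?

(zone P ∪ zone Q) ∖ zone R splits into 2 disjoint pieces (area 51.1, area 5.4178).

2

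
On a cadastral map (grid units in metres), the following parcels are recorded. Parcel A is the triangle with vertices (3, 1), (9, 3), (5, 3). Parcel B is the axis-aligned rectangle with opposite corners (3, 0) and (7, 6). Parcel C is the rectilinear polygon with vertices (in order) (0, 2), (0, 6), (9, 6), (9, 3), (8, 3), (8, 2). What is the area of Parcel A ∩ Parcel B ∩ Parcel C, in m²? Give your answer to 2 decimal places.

The intersection is the polygon with vertices (5,3), (7,3), (7,2.333), (6,2), (4,2).
By the shoelace formula its area is 2.33.

2.33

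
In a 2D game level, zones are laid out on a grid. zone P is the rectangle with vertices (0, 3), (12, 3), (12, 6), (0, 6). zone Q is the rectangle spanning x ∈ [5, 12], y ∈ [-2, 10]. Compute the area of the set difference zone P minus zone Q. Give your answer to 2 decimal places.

|zone P∩zone Q|: x∈[5,12], y∈[3,6] → 7·3 = 21.
|zone P| = 36.
|zone P ∖ zone Q| = |zone P| − |zone P∩zone Q| = 36 − 21 = 15.00.

15.00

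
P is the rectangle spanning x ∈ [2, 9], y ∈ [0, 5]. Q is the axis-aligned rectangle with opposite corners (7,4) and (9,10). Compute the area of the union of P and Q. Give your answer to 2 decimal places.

By inclusion–exclusion:
Individual areas: |P| = 35, |Q| = 12.
|P∩Q|: x∈[7,9], y∈[4,5] → 2·1 = 2.
|P ∪ Q| = 47 − 2 = 45.00.

45.00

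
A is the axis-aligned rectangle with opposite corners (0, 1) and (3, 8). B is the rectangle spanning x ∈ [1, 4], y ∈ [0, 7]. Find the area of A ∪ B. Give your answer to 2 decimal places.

30.00

By inclusion–exclusion:
Individual areas: |A| = 21, |B| = 21.
|A∩B|: x∈[1,3], y∈[1,7] → 2·6 = 12.
|A ∪ B| = 42 − 12 = 30.00.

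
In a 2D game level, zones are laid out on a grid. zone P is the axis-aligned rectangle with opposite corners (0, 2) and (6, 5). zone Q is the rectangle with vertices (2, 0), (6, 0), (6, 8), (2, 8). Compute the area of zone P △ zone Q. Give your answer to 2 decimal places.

26.00

|zone P∩zone Q|: x∈[2,6], y∈[2,5] → 4·3 = 12.
|zone P △ zone Q| = |zone P| + |zone Q| − 2·|zone P∩zone Q| = 18 + 32 − 24 = 26.00.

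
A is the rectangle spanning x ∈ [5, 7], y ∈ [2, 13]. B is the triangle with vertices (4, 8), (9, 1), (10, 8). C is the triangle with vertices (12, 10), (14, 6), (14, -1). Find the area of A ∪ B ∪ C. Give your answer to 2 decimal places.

By inclusion–exclusion:
Individual areas: |A| = 22, |B| = 21, |C| = 7.
|A∩B| = 5.6.
|A∩C| = 0.
|B∩C| = 0.
|A∩B∩C| = 0.
|A ∪ B ∪ C| = 50 − 5.6 + 0 = 44.40.

44.40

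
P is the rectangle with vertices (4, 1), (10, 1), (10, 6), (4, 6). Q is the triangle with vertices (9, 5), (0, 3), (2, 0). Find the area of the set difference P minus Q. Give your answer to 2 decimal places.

23.85

|P| = 30, |P∩Q| = 6.1508.
|P ∖ Q| = |P| − |P∩Q| = 30 − 6.1508 = 23.85.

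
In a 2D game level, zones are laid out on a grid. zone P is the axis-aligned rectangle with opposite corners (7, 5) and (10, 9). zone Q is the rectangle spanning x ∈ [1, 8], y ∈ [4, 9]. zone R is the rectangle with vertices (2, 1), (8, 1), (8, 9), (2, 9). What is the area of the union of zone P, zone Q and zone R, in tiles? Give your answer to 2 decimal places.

By inclusion–exclusion:
Individual areas: |zone P| = 12, |zone Q| = 35, |zone R| = 48.
|zone P∩zone Q|: x∈[7,8], y∈[5,9] → 1·4 = 4.
|zone P∩zone R|: x∈[7,8], y∈[5,9] → 1·4 = 4.
|zone Q∩zone R|: x∈[2,8], y∈[4,9] → 6·5 = 30.
|zone P∩zone Q∩zone R| = 4.
|zone P ∪ zone Q ∪ zone R| = 95 − 38 + 4 = 61.00.

61.00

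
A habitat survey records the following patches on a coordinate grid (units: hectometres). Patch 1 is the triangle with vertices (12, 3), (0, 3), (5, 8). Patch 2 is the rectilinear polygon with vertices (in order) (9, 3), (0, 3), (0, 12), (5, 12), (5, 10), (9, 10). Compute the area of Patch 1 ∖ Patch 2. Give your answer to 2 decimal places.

|Patch 1| = 30, |Patch 1∩Patch 2| = 26.7857.
|Patch 1 ∖ Patch 2| = |Patch 1| − |Patch 1∩Patch 2| = 30 − 26.7857 = 3.21.

3.21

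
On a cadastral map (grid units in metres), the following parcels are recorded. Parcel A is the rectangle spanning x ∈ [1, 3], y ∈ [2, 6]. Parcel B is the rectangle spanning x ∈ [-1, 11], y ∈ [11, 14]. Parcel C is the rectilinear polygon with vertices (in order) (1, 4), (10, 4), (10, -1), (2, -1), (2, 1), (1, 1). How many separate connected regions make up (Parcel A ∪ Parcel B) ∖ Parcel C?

2

(Parcel A ∪ Parcel B) ∖ Parcel C splits into 2 disjoint pieces (area 4, area 36).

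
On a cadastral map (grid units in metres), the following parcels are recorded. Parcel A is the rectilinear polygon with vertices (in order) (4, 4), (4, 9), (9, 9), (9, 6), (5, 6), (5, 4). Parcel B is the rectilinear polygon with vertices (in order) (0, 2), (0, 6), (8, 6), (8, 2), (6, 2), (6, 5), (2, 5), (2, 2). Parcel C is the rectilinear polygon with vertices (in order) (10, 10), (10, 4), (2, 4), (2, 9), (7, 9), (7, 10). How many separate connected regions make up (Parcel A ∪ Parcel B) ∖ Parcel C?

2

(Parcel A ∪ Parcel B) ∖ Parcel C splits into 2 disjoint pieces (area 8, area 4).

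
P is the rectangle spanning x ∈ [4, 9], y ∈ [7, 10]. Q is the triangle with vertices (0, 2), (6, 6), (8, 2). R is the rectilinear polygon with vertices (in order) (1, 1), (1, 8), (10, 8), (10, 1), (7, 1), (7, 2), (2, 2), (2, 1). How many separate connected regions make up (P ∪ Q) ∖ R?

(P ∪ Q) ∖ R splits into 2 disjoint pieces (area 10, area 0.3333).

2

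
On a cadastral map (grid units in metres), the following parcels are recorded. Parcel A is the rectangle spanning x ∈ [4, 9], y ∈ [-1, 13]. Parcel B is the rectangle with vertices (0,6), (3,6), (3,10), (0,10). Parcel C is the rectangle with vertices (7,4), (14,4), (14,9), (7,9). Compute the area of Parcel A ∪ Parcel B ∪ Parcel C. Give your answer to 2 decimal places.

By inclusion–exclusion:
Individual areas: |Parcel A| = 70, |Parcel B| = 12, |Parcel C| = 35.
|Parcel A∩Parcel B| = 0 (no overlap).
|Parcel A∩Parcel C|: x∈[7,9], y∈[4,9] → 2·5 = 10.
|Parcel B∩Parcel C| = 0 (no overlap).
|Parcel A∩Parcel B∩Parcel C| = 0.
|Parcel A ∪ Parcel B ∪ Parcel C| = 117 − 10 + 0 = 107.00.

107.00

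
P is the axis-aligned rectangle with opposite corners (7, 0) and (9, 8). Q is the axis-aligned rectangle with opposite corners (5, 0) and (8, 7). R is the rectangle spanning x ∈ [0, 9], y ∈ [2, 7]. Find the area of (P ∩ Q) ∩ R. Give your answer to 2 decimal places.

The region (P ∩ Q) ∩ R is the polygon with vertices (8,7), (8,2), (7,2), (7,7).
By the shoelace formula its area is 5.00.

5.00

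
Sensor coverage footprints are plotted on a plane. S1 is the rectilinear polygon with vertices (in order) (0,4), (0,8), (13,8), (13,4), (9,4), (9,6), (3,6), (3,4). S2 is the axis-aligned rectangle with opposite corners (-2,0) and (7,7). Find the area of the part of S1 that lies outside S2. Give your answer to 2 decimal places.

|S1| = 40, |S1∩S2| = 13.
|S1 ∖ S2| = |S1| − |S1∩S2| = 40 − 13 = 27.00.

27.00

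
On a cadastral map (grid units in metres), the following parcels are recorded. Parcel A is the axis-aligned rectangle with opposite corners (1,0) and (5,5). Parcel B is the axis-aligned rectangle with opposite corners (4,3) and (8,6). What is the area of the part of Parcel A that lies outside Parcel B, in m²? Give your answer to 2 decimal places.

|Parcel A∩Parcel B|: x∈[4,5], y∈[3,5] → 1·2 = 2.
|Parcel A| = 20.
|Parcel A ∖ Parcel B| = |Parcel A| − |Parcel A∩Parcel B| = 20 − 2 = 18.00.

18.00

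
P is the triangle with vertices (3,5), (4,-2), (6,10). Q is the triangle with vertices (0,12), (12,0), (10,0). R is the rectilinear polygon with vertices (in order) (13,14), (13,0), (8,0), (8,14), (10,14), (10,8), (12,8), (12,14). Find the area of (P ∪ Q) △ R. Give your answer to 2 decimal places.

|P ∪ Q| = 24.0186.
|(P ∪ Q) ∩ R| = 5.6.
|(P ∪ Q) △ R| = 24.0186 + 58 − 11.2 = 70.82.

70.82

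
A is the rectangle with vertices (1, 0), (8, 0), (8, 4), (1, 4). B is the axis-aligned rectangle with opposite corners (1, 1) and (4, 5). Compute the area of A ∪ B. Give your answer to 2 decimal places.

31.00

By inclusion–exclusion:
Individual areas: |A| = 28, |B| = 12.
|A∩B|: x∈[1,4], y∈[1,4] → 3·3 = 9.
|A ∪ B| = 40 − 9 = 31.00.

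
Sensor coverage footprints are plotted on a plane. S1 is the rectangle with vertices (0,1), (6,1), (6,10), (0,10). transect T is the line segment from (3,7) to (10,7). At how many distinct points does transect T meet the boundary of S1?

The segment meets the boundary at (6,7).

1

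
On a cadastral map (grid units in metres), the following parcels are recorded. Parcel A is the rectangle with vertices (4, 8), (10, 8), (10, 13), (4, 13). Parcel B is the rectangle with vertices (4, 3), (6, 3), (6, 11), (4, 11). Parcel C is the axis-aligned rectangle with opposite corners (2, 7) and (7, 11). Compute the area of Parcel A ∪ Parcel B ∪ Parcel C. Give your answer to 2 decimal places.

By inclusion–exclusion:
Individual areas: |Parcel A| = 30, |Parcel B| = 16, |Parcel C| = 20.
|Parcel A∩Parcel B|: x∈[4,6], y∈[8,11] → 2·3 = 6.
|Parcel A∩Parcel C|: x∈[4,7], y∈[8,11] → 3·3 = 9.
|Parcel B∩Parcel C|: x∈[4,6], y∈[7,11] → 2·4 = 8.
|Parcel A∩Parcel B∩Parcel C| = 6.
|Parcel A ∪ Parcel B ∪ Parcel C| = 66 − 23 + 6 = 49.00.

49.00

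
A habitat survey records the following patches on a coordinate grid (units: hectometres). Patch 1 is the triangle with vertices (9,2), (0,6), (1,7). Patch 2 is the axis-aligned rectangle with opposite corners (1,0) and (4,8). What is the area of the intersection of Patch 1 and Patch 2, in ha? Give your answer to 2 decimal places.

The intersection is the polygon with vertices (1,5.556), (1,7), (4,5.125), (4,4.222).
By the shoelace formula its area is 3.52.

3.52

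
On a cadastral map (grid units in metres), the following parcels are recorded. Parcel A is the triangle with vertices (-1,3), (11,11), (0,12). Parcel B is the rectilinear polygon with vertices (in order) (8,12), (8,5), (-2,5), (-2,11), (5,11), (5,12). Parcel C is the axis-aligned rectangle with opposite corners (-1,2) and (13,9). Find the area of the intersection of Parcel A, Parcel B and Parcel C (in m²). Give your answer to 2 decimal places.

22.22

The intersection is the polygon with vertices (-0.778,5), (-0.333,9), (8,9), (2,5).
By the shoelace formula its area is 22.22.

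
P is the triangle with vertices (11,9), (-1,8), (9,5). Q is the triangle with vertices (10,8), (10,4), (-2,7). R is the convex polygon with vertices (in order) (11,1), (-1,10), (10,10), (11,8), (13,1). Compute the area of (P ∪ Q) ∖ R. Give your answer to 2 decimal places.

|P ∪ Q| = 33.9457.
|(P ∪ Q) ∩ R| = 26.5975.
|(P ∪ Q) ∖ R| = 33.9457 − 26.5975 = 7.35.

7.35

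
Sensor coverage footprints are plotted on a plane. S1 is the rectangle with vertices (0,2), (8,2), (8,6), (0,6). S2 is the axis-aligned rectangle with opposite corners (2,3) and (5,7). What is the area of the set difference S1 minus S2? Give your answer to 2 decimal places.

|S1∩S2|: x∈[2,5], y∈[3,6] → 3·3 = 9.
|S1| = 32.
|S1 ∖ S2| = |S1| − |S1∩S2| = 32 − 9 = 23.00.

23.00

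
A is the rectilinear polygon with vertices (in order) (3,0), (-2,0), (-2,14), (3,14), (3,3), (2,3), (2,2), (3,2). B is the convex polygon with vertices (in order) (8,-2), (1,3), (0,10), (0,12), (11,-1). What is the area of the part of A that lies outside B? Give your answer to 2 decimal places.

|A| = 69, |A∩B| = 18.6675.
|A ∖ B| = |A| − |A∩B| = 69 − 18.6675 = 50.33.

50.33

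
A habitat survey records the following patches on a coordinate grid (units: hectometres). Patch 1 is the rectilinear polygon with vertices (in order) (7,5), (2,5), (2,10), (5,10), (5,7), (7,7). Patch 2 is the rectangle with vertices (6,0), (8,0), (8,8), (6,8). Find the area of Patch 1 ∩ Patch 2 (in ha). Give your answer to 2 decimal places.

2.00

The intersection is the polygon with vertices (6,5), (6,7), (7,7), (7,5).
By the shoelace formula its area is 2.00.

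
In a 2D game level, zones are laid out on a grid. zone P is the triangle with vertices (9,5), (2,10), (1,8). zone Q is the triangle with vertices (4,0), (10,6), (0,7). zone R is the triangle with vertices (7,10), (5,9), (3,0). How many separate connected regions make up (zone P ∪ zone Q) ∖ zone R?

3

(zone P ∪ zone Q) ∖ zone R splits into 3 disjoint pieces (area 6.2699, area 17.9646, area 12.0593).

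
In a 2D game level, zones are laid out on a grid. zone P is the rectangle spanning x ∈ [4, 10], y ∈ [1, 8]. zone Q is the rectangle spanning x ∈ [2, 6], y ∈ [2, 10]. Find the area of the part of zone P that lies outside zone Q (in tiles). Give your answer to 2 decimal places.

30.00

|zone P∩zone Q|: x∈[4,6], y∈[2,8] → 2·6 = 12.
|zone P| = 42.
|zone P ∖ zone Q| = |zone P| − |zone P∩zone Q| = 42 − 12 = 30.00.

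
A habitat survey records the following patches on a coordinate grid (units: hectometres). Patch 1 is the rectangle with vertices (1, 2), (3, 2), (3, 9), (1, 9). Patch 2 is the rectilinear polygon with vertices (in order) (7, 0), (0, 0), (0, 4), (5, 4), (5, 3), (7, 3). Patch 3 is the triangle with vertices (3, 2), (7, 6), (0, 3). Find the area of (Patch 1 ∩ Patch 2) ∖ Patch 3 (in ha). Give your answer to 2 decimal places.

1.05

|Patch 1 ∩ Patch 2| = 4.
|(Patch 1 ∩ Patch 2) ∩ Patch 3| = 2.9524.
|(Patch 1 ∩ Patch 2) ∖ Patch 3| = 4 − 2.9524 = 1.05.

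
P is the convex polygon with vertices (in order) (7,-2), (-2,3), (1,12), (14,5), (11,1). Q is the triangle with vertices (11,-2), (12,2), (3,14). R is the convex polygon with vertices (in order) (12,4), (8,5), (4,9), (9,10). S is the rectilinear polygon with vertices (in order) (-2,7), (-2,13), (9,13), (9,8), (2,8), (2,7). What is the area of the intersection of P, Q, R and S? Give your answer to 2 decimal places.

1.64

The intersection is the polygon with vertices (5.364,9.273), (5.875,9.375), (6.871,8.839), (7.5,8), (6,8).
By the shoelace formula its area is 1.64.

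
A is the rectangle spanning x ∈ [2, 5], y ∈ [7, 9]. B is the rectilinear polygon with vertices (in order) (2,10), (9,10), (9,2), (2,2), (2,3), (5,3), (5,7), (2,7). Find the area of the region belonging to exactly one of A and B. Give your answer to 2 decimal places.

|A| = 6, |B| = 44, |A∩B| = 6.
|A △ B| = |A| + |B| − 2·|A∩B| = 6 + 44 − 12 = 38.00.

38.00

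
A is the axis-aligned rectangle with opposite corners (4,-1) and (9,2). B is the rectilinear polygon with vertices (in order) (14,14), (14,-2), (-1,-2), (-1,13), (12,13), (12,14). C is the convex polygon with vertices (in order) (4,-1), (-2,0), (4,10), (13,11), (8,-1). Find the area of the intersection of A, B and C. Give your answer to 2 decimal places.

13.80

The intersection is the polygon with vertices (4,2), (9,2), (9,1.4), (8,-1), (4,-1).
By the shoelace formula its area is 13.80.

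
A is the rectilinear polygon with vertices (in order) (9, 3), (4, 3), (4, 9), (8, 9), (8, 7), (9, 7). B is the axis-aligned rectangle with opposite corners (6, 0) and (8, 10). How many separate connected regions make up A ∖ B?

2

A ∖ B splits into 2 disjoint pieces (area 4, area 12).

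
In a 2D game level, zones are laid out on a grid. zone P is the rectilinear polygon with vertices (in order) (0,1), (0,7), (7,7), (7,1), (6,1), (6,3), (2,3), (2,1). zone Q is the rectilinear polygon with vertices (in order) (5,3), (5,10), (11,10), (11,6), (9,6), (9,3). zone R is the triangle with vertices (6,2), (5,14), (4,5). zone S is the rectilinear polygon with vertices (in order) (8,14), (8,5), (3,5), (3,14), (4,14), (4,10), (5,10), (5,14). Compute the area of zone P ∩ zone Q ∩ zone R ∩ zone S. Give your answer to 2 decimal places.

The intersection is the polygon with vertices (5,7), (5.583,7), (5.75,5), (5,5).
By the shoelace formula its area is 1.33.

1.33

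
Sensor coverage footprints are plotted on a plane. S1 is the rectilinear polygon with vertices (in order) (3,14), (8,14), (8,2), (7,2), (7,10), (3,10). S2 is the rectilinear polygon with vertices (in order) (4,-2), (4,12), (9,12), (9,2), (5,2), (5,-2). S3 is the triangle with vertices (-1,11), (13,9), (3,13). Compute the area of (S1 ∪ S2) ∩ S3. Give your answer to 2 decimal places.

The region (S1 ∪ S2) ∩ S3 is the polygon with vertices (9,9.571), (3,10.429), (3,13), (9,10.6).
By the shoelace formula its area is 10.80.

10.80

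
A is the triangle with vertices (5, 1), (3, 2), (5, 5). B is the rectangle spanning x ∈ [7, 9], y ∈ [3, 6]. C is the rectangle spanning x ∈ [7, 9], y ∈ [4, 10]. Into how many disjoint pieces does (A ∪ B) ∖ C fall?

2

(A ∪ B) ∖ C splits into 2 disjoint pieces (area 4, area 2).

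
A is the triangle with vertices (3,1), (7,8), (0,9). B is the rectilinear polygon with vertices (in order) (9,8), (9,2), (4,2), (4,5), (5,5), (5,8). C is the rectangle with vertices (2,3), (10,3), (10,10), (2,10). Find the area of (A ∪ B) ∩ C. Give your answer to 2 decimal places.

The region (A ∪ B) ∩ C is the polygon with vertices (2,3.667), (2,8.714), (7,8), (9,8), (9,3), (2.25,3).
By the shoelace formula its area is 36.70.

36.70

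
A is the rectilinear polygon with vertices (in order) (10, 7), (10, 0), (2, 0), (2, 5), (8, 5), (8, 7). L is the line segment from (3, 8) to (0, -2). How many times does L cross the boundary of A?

The segment meets the boundary at (2,4.667), (2.1,5).

2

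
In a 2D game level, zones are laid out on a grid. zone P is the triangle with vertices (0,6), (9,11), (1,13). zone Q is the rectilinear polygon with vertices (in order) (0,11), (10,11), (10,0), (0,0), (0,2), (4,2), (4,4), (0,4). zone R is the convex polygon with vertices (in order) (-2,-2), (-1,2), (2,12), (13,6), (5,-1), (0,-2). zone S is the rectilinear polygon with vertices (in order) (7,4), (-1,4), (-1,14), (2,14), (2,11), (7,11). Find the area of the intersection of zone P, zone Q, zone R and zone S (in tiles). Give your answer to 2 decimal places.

The intersection is the polygon with vertices (6.44,9.578), (0.24,6.133), (1.7,11), (2,11), (3.833,11).
By the shoelace formula its area is 14.09.

14.09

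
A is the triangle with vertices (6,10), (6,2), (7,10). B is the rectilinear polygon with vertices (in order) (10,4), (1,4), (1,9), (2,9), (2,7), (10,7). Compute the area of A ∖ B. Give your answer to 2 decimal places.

|A| = 4, |A∩B| = 1.3125.
|A ∖ B| = |A| − |A∩B| = 4 − 1.3125 = 2.69.

2.69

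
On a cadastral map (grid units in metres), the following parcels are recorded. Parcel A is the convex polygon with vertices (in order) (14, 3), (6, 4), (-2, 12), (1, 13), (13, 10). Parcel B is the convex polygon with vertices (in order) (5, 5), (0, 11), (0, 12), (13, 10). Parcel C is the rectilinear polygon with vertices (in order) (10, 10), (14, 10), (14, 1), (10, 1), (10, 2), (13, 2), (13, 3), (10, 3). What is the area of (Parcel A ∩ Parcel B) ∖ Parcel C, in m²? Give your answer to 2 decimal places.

40.19

|Parcel A ∩ Parcel B| = 43.
|(Parcel A ∩ Parcel B) ∩ Parcel C| = 2.8125.
|(Parcel A ∩ Parcel B) ∖ Parcel C| = 43 − 2.8125 = 40.19.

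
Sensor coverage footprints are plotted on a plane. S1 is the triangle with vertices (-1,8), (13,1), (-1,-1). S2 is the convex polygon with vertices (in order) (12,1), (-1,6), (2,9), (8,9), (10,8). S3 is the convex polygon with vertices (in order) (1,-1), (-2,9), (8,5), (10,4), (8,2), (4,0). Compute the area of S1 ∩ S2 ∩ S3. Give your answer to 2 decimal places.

The intersection is the polygon with vertices (-1,6), (0.333,7.333), (9,3), (8.389,2.389).
By the shoelace formula its area is 12.64.

12.64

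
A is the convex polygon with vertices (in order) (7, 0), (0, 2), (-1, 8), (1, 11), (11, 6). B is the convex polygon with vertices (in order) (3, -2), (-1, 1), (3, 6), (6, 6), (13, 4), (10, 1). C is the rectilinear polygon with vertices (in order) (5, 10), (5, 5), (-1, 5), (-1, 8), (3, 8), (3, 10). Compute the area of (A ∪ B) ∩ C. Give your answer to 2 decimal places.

The region (A ∪ B) ∩ C is the polygon with vertices (5,9), (5,5), (-0.5,5), (-1,8), (3,8), (3,10).
By the shoelace formula its area is 20.25.

20.25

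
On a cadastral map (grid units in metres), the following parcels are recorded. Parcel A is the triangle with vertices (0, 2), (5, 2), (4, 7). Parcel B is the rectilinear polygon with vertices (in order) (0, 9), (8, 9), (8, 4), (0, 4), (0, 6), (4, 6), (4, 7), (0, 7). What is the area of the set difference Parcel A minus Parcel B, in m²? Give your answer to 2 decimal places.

8.40

|Parcel A| = 12.5, |Parcel A∩Parcel B| = 4.1.
|Parcel A ∖ Parcel B| = |Parcel A| − |Parcel A∩Parcel B| = 12.5 − 4.1 = 8.40.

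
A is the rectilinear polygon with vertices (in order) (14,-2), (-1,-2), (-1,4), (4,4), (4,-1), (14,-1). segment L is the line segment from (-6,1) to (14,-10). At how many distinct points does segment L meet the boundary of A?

2

The segment meets the boundary at (-0.545,-2), (-1,-1.75).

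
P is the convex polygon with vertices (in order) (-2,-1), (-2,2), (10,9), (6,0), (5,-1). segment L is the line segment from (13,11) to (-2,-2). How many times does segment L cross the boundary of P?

2

The segment meets the boundary at (-0.846,-1), (9.566,8.024).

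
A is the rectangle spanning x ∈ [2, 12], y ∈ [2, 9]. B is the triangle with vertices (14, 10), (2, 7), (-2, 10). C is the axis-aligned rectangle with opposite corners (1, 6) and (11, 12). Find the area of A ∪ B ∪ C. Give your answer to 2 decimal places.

107.50

By inclusion–exclusion:
Individual areas: |A| = 70, |B| = 24, |C| = 60.
|A∩B| = 8.
|A∩C|: x∈[2,11], y∈[6,9] → 9·3 = 27.
|B∩C| = 19.5.
|A∩B∩C| = 8.
|A ∪ B ∪ C| = 154 − 54.5 + 8 = 107.50.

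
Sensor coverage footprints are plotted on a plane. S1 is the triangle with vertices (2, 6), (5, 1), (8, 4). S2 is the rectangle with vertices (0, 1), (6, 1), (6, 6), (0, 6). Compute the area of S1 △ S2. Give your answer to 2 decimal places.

|S1| = 12, |S2| = 30, |S1∩S2| = 9.3333.
|S1 △ S2| = |S1| + |S2| − 2·|S1∩S2| = 12 + 30 − 18.6667 = 23.33.

23.33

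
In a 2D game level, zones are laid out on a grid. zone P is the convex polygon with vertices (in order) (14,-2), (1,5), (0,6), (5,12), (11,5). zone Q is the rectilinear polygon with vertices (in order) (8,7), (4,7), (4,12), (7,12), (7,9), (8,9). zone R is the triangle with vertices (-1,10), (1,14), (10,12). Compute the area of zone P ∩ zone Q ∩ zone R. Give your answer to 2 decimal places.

The intersection is the polygon with vertices (5.674,11.213), (4.107,10.929), (5,12).
By the shoelace formula its area is 0.71.

0.71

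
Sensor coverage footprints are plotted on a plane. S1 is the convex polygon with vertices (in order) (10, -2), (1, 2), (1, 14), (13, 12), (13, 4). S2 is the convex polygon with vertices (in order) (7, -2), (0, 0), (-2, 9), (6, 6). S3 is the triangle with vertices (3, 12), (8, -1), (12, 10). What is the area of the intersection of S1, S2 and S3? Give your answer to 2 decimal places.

1.03

The intersection is the polygon with vertices (6,6), (6.333,3.333), (5.191,6.303).
By the shoelace formula its area is 1.03.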